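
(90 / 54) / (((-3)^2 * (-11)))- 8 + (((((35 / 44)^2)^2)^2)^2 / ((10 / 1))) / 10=-170865981456103931945090382829 / 21314079398600313108953038848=-8.02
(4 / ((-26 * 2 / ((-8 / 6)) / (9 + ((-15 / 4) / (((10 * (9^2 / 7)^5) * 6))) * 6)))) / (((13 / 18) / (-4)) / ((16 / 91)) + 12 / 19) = -101758295521472 / 43580543387121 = -2.33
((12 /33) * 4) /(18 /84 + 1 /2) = 112 /55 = 2.04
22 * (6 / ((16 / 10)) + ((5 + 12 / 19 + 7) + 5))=17875 / 38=470.39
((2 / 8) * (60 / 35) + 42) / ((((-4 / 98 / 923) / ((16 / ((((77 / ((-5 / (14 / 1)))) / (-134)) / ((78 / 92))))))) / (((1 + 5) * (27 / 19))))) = -210984176520 / 3059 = -68971617.04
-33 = -33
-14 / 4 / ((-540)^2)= -7 / 583200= -0.00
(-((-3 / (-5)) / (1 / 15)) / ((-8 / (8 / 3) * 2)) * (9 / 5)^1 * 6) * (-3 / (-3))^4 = 81 / 5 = 16.20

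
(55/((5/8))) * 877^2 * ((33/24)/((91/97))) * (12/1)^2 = 1299926458512/91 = 14284906137.49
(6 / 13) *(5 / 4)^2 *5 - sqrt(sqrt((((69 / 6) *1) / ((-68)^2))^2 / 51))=-sqrt(46) *51^(3 / 4) / 6936 + 375 / 104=3.59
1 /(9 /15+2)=5 /13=0.38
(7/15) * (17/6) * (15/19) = 119/114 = 1.04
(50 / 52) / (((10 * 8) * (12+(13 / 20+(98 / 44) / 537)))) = 147675 / 155475944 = 0.00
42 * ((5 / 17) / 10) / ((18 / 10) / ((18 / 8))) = 105 / 68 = 1.54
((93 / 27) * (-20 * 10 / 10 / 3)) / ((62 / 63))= -23.33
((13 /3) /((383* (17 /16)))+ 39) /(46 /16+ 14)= 1219192 /527391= 2.31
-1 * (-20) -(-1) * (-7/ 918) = 18353/ 918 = 19.99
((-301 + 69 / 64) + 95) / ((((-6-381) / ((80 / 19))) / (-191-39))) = -175375 / 342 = -512.79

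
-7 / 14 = -1 / 2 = -0.50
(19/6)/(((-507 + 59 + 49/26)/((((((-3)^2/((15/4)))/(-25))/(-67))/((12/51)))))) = -4199/97141625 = -0.00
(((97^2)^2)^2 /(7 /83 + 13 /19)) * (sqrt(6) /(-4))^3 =-12359632778332467497 * sqrt(6) /12928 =-2341800256427299.87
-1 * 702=-702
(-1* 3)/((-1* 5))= 3/5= 0.60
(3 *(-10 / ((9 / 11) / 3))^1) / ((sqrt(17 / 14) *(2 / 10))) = -550 *sqrt(238) / 17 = -499.12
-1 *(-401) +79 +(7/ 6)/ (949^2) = 2593730887/ 5403606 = 480.00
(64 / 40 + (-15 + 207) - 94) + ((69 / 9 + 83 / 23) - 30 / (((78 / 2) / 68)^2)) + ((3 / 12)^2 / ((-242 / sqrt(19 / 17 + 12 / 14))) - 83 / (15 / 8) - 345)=-4309841 / 11661 - sqrt(27965) / 460768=-369.59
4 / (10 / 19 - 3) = -1.62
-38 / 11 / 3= -38 / 33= -1.15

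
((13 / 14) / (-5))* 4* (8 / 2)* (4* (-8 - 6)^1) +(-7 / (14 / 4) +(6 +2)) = 862 / 5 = 172.40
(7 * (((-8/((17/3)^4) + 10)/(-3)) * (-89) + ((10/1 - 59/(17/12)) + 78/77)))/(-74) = -2564109743/101979141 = -25.14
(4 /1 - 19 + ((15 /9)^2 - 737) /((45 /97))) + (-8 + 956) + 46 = -244481 /405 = -603.66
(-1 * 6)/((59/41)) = -246/59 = -4.17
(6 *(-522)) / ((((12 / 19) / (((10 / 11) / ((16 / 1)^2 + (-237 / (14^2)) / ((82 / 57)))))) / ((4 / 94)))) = -1594020960 / 2120177191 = -0.75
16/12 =4/3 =1.33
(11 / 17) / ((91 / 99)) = 0.70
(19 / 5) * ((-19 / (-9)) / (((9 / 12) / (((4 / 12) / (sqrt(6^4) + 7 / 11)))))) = 15884 / 163215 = 0.10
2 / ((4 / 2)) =1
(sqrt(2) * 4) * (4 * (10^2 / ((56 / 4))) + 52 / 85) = 165.09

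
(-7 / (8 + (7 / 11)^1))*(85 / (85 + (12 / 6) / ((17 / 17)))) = -1309 / 1653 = -0.79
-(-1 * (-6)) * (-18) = 108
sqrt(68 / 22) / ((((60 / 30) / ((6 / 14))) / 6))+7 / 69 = 7 / 69+9*sqrt(374) / 77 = 2.36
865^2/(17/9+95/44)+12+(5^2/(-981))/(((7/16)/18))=32298297424/174727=184850.07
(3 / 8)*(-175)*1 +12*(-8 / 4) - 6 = -765 / 8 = -95.62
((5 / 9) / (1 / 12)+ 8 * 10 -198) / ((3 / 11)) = -3674 / 9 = -408.22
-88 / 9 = -9.78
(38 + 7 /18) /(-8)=-691 /144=-4.80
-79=-79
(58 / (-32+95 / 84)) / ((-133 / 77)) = 1.09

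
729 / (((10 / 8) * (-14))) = -41.66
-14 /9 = -1.56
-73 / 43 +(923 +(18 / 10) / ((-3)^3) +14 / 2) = 598712 / 645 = 928.24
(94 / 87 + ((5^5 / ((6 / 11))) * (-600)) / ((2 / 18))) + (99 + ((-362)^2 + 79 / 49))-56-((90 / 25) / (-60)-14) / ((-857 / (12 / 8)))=-11254786224888667 / 365339100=-30806410.33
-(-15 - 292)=307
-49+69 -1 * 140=-120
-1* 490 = -490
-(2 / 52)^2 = -0.00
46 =46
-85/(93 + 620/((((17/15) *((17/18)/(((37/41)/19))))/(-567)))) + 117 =408459983924/3490947417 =117.01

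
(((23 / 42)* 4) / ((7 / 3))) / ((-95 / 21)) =-0.21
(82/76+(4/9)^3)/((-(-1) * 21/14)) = 32321/41553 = 0.78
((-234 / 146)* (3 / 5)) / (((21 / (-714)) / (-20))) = -47736 / 73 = -653.92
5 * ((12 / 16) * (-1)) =-15 / 4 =-3.75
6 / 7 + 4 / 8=19 / 14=1.36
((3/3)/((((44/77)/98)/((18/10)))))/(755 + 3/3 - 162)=343/660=0.52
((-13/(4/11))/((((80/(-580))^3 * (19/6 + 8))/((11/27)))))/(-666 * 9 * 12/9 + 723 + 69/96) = -38363897/560995020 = -0.07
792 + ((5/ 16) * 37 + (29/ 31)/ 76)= 7572889/ 9424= 803.57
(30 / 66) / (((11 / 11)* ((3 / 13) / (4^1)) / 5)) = 1300 / 33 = 39.39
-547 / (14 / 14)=-547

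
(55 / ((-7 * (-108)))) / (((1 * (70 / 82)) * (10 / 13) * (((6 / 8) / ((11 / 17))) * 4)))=64493 / 2698920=0.02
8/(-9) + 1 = 0.11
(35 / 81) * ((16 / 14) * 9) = 40 / 9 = 4.44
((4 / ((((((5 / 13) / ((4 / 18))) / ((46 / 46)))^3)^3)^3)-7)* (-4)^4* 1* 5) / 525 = -776382585697556589611082323557229487820474667776 / 45491176734262751545689759738743305206298828125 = -17.07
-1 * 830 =-830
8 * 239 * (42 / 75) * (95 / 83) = 508592 / 415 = 1225.52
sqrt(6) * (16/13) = 16 * sqrt(6)/13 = 3.01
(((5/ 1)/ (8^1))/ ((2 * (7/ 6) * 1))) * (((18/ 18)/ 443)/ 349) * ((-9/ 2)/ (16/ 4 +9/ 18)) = -15/ 8657992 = -0.00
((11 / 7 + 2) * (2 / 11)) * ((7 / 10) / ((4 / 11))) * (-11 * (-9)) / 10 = 99 / 8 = 12.38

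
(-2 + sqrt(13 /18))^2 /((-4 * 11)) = -85 /792 + sqrt(26) /66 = -0.03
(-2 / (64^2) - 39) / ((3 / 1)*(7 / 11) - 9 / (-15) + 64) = -4393015 / 7491584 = -0.59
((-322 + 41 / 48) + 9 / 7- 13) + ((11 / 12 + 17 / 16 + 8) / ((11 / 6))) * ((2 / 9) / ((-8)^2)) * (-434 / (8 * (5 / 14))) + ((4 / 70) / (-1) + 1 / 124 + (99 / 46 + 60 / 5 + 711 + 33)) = 534266481041 / 1264919040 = 422.37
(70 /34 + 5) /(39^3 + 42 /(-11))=440 /3697313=0.00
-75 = -75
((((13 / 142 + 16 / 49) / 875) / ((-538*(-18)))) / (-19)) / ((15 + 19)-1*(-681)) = -2909 / 800952757605000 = -0.00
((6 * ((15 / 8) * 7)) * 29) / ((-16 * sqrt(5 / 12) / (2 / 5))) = -1827 * sqrt(15) / 80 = -88.45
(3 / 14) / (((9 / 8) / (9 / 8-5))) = -31 / 42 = -0.74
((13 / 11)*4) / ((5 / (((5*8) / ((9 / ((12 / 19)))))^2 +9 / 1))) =15.96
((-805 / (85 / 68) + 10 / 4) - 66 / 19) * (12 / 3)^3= -784288 / 19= -41278.32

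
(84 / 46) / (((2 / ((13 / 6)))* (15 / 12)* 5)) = 0.32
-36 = -36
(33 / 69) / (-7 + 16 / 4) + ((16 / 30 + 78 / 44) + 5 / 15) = 18823 / 7590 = 2.48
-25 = -25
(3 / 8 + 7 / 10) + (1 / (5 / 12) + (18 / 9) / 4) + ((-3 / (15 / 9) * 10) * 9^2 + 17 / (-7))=-407807 / 280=-1456.45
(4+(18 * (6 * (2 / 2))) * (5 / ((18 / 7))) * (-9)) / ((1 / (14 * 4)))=-105616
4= 4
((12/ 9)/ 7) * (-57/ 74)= -38/ 259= -0.15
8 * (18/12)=12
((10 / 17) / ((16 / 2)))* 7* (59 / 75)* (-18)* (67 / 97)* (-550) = 4565715 / 1649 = 2768.78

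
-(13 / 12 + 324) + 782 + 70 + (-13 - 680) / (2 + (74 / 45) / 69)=1739069 / 9426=184.50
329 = 329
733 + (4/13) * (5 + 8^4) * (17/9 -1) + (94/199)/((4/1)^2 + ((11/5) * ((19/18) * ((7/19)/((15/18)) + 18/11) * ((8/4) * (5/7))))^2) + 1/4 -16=4999202076701/2718585168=1838.90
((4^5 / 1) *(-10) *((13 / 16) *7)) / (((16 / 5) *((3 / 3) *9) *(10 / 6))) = -3640 / 3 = -1213.33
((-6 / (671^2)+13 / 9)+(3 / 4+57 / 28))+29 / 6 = 257087233 / 28365183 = 9.06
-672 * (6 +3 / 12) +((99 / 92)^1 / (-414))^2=-4200.00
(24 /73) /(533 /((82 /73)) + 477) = 48 /138919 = 0.00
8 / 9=0.89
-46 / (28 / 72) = -828 / 7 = -118.29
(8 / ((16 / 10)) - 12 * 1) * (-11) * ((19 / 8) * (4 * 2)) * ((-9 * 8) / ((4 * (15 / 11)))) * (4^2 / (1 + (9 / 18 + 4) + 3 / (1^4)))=-3089856 / 85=-36351.25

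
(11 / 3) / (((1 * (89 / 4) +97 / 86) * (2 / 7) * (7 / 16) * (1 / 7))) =105952 / 12063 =8.78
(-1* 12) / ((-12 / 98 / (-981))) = -96138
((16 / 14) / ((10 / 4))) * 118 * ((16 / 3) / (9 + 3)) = 7552 / 315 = 23.97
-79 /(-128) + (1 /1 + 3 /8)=255 /128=1.99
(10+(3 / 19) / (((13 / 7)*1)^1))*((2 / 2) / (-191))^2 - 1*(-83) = 747899472 / 9010807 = 83.00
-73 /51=-1.43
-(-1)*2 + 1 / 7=15 / 7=2.14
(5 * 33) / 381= 55 / 127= 0.43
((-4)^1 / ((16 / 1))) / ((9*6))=-1 / 216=-0.00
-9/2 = -4.50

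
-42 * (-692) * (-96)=-2790144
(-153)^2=23409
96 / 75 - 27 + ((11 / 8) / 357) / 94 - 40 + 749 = 4585902323 / 6711600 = 683.28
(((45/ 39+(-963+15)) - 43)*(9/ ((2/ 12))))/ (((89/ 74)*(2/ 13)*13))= -25710264/ 1157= -22221.49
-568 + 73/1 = -495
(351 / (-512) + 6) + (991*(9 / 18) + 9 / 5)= 1286693 / 2560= 502.61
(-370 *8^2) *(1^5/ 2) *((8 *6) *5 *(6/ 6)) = -2841600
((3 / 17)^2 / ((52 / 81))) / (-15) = -243 / 75140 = -0.00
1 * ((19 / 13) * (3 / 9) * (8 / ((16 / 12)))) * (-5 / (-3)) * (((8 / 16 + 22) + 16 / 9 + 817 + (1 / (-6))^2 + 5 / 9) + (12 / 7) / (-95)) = 20153723 / 4914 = 4101.29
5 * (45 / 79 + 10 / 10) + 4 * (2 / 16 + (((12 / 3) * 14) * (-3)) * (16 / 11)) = -1684307 / 1738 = -969.11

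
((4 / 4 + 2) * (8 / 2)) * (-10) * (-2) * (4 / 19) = 50.53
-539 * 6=-3234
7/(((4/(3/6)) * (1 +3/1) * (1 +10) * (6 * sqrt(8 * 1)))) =7 * sqrt(2)/8448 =0.00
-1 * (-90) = 90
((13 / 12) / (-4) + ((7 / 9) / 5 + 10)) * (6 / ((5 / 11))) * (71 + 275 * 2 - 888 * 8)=-169178207 / 200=-845891.04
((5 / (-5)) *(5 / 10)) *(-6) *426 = 1278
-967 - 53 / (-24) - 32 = -23923 / 24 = -996.79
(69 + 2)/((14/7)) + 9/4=37.75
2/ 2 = 1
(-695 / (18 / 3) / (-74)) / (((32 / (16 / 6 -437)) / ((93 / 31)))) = -63.74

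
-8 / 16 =-1 / 2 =-0.50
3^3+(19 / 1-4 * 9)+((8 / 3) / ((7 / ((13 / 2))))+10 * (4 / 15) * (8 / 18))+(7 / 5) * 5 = 3905 / 189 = 20.66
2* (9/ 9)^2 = 2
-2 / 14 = -1 / 7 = -0.14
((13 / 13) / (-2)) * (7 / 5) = -7 / 10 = -0.70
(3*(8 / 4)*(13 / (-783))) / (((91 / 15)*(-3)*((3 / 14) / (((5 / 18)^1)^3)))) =625 / 1141614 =0.00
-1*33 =-33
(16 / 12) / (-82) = -2 / 123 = -0.02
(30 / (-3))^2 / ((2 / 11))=550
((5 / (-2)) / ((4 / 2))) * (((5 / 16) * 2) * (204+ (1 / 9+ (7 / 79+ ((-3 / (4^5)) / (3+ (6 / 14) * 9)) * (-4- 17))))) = -59470798525 / 372768768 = -159.54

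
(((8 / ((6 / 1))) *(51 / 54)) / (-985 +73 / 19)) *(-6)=646 / 83889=0.01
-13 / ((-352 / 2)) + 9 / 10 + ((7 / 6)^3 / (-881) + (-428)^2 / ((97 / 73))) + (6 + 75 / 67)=137868.22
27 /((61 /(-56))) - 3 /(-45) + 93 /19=-344666 /17385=-19.83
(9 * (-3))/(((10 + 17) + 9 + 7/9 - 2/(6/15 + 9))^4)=-864420850107/57230078566591921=-0.00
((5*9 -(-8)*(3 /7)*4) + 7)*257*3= 354660 /7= 50665.71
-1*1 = -1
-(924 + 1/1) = -925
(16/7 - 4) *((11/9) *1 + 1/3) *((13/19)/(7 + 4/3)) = -104/475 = -0.22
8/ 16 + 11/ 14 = 9/ 7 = 1.29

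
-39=-39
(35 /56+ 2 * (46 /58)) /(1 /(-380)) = -48735 /58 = -840.26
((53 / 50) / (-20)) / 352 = -53 / 352000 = -0.00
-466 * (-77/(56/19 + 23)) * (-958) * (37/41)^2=-1078908.38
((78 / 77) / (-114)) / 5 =-13 / 7315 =-0.00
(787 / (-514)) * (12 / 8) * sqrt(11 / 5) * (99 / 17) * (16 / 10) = -467478 * sqrt(55) / 109225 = -31.74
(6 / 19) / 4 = 3 / 38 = 0.08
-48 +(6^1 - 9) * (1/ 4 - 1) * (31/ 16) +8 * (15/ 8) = -1833/ 64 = -28.64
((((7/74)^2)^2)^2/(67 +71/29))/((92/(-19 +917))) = 75063473821/83304997511438623744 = 0.00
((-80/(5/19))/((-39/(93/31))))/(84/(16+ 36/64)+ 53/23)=1852880/584441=3.17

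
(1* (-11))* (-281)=3091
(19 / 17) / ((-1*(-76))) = 1 / 68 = 0.01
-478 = -478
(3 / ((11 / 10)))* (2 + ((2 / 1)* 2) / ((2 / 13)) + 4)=960 / 11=87.27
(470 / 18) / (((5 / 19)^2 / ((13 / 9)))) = 220571 / 405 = 544.62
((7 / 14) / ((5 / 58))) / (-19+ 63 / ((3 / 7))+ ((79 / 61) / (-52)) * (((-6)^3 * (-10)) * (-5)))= 22997 / 1574020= 0.01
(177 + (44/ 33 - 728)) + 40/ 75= -8237/ 15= -549.13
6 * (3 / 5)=18 / 5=3.60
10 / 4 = 5 / 2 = 2.50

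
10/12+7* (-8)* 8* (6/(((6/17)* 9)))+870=443/18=24.61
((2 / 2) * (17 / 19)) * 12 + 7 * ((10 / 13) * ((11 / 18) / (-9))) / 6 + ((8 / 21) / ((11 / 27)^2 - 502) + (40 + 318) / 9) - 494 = -136351088838281 / 307410636078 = -443.55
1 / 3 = 0.33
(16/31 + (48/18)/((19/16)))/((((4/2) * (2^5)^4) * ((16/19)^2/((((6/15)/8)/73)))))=1159/911204155392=0.00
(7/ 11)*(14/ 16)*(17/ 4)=833/ 352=2.37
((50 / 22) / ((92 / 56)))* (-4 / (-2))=700 / 253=2.77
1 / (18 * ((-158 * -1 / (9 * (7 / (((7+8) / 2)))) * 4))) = 7 / 9480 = 0.00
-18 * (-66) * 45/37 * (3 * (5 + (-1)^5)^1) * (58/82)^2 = 539518320/62197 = 8674.35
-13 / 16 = -0.81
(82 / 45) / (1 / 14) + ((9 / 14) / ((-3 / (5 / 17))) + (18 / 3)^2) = 61.45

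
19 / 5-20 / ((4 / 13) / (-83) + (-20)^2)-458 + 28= -229959744 / 539495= -426.25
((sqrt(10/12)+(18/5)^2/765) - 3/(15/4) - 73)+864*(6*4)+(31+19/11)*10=sqrt(30)/6+490629321/23375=20990.40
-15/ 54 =-0.28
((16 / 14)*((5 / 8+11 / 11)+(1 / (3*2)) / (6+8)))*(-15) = -1375 / 49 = -28.06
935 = 935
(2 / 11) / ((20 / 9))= 9 / 110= 0.08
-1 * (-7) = 7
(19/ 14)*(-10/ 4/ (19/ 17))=-3.04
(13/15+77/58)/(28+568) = 0.00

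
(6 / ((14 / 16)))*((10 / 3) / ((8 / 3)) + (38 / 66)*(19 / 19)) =964 / 77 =12.52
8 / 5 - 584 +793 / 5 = -2119 / 5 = -423.80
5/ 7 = 0.71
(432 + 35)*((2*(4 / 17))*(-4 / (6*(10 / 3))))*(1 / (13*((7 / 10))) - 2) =642592 / 7735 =83.08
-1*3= -3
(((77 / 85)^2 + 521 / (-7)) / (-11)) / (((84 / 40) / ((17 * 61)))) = 454172084 / 137445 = 3304.39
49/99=0.49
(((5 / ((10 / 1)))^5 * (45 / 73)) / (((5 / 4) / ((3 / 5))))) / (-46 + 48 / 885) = -59 / 293168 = -0.00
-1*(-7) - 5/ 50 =69/ 10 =6.90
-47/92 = -0.51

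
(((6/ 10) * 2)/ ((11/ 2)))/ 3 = 4/ 55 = 0.07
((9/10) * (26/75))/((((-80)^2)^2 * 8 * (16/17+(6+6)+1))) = 221/3235840000000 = 0.00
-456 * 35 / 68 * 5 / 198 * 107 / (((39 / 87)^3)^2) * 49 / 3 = -10369540084409975 / 8123519547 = -1276483.67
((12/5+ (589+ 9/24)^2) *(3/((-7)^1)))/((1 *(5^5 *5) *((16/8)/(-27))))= 9003708333/70000000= 128.62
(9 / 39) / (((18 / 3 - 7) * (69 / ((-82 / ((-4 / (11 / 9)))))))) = -0.08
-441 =-441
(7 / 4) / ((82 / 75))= 525 / 328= 1.60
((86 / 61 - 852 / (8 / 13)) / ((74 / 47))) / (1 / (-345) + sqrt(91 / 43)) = -943944306975 * sqrt(3913) / 97784362496 - 117651029565 / 97784362496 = -605.06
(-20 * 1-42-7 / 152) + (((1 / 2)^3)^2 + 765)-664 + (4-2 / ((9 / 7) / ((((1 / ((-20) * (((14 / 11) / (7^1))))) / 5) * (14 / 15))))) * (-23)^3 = -203560812779 / 4104000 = -49600.59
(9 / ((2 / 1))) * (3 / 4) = 27 / 8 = 3.38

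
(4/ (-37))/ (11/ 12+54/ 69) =-1104/ 17353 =-0.06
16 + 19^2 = 377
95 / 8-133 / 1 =-969 / 8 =-121.12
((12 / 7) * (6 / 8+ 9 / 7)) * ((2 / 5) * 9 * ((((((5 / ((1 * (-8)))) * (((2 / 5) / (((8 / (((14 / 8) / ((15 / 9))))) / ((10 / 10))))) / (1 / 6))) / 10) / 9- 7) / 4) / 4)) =-4926339 / 896000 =-5.50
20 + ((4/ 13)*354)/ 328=10837/ 533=20.33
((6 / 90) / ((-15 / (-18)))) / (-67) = -2 / 1675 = -0.00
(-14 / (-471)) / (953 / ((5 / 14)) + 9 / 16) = 1120 / 100566507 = 0.00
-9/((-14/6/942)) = 25434/7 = 3633.43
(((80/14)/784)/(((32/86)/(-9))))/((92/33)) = -63855/1009792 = -0.06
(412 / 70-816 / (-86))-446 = -648092 / 1505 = -430.63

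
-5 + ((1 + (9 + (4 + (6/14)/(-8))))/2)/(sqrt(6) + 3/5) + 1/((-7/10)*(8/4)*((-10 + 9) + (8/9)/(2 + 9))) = -2378235/479024 + 19525*sqrt(6)/15792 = -1.94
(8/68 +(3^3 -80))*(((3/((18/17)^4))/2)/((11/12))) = -4416787/64152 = -68.85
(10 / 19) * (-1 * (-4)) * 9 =360 / 19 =18.95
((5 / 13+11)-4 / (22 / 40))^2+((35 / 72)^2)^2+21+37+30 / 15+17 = 51637008812977 / 549543481344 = 93.96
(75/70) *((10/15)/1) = 5/7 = 0.71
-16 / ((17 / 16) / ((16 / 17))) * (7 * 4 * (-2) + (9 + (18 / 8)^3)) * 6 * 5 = 4375680 / 289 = 15140.76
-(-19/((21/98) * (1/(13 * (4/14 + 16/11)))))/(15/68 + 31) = 4501328/70059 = 64.25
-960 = -960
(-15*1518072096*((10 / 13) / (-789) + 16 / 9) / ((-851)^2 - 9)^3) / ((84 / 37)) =-79973065878595 / 1704353126825099692032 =-0.00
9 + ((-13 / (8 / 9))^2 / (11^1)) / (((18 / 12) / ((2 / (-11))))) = 12861 / 1936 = 6.64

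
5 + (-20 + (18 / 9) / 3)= -43 / 3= -14.33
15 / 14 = 1.07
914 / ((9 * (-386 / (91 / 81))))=-41587 / 140697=-0.30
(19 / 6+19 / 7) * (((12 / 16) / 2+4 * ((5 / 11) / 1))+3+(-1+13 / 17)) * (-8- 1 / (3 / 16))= -9159995 / 23562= -388.76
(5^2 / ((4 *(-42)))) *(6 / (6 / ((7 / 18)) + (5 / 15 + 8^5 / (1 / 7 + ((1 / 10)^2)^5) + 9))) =-150000000105 / 38539328000002912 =-0.00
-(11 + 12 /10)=-61 /5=-12.20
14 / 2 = 7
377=377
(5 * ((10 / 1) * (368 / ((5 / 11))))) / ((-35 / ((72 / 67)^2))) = -41969664 / 31423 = -1335.64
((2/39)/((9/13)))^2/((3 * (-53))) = -4/115911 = -0.00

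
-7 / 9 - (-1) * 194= 193.22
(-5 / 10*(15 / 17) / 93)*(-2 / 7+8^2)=-1115 / 3689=-0.30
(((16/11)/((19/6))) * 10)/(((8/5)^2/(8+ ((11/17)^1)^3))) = 15238125/1026817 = 14.84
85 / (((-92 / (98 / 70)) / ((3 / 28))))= -51 / 368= -0.14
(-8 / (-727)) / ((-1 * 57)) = -0.00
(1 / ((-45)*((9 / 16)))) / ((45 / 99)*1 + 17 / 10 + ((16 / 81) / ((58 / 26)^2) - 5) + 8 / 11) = 296032 / 15574753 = 0.02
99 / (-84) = -33 / 28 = -1.18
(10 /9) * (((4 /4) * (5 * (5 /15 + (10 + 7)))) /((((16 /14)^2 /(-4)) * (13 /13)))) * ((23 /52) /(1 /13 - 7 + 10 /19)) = 1391845 /68256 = 20.39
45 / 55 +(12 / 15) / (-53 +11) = 923 / 1155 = 0.80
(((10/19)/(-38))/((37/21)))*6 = -630/13357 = -0.05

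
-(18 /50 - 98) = 2441 /25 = 97.64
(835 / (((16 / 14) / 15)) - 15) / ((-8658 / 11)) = -24695 / 1776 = -13.90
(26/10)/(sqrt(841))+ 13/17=2106/2465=0.85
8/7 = 1.14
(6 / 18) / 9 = 1 / 27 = 0.04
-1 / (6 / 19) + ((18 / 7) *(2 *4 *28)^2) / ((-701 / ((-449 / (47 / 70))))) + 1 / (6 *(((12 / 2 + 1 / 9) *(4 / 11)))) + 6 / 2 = 486626555983 / 3953640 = 123083.17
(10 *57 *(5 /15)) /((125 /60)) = 456 /5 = 91.20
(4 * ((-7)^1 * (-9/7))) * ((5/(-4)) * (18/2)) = -405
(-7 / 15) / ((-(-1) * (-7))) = 1 / 15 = 0.07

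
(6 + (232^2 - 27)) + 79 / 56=53804.41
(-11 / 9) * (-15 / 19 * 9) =165 / 19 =8.68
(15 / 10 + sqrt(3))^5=5643 / 32 + 1629 * sqrt(3) / 16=352.69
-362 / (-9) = 362 / 9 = 40.22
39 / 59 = 0.66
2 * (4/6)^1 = 4/3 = 1.33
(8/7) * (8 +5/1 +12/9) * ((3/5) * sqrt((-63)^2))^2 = 585144/25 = 23405.76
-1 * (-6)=6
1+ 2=3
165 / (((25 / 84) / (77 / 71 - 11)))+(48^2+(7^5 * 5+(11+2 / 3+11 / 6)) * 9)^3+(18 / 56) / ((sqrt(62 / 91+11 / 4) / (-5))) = 1240503915252063840651 / 2840 - 45 * sqrt(113659) / 17486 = 436797153257768957.11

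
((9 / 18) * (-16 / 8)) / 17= -1 / 17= -0.06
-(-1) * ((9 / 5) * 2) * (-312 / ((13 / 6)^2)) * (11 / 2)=-85536 / 65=-1315.94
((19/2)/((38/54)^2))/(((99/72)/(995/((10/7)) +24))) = 190998/19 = 10052.53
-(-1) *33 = 33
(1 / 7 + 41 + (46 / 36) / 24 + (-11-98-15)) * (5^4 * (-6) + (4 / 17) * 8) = 7977461741 / 25704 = 310358.77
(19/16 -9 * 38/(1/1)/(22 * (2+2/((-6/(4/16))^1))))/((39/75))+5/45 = -13.20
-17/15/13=-17/195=-0.09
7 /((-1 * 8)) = -0.88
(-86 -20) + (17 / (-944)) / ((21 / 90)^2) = -106.33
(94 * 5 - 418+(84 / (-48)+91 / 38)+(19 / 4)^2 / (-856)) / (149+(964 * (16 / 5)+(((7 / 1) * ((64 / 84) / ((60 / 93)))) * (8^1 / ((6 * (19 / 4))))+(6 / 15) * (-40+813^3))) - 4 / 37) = 22798120725 / 93132169550233984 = 0.00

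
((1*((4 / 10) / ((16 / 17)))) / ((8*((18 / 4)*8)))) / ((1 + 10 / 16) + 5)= 0.00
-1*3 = -3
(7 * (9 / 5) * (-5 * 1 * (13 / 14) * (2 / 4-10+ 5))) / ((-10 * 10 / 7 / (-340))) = 125307 / 20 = 6265.35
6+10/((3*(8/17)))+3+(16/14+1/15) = 2421/140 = 17.29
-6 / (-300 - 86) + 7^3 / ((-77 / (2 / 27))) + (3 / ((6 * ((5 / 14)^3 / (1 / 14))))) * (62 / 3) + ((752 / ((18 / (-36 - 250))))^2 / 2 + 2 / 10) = 1534397440910846 / 21495375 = 71382678.41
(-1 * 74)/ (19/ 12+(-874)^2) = -888/ 9166531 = -0.00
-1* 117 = -117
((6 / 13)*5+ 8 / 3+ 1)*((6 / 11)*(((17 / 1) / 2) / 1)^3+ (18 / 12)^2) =576209 / 286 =2014.72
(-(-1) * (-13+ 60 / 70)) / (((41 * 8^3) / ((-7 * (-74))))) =-3145 / 10496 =-0.30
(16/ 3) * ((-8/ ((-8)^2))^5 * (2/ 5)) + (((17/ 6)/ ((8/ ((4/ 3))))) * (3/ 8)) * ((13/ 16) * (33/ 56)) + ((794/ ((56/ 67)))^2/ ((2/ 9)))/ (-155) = -2445135597427/ 93327360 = -26199.56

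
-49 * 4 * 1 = -196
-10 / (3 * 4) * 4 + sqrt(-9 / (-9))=-2.33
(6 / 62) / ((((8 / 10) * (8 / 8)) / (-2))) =-15 / 62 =-0.24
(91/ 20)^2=8281/ 400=20.70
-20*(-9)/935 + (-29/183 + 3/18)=4579/22814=0.20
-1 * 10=-10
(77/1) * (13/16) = 1001/16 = 62.56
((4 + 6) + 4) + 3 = 17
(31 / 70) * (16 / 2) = 124 / 35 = 3.54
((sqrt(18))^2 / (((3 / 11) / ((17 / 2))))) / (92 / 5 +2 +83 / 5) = 15.16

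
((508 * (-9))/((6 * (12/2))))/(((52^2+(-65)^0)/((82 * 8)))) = -83312/2705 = -30.80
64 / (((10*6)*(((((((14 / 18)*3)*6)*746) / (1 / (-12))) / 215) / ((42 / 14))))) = -43 / 7833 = -0.01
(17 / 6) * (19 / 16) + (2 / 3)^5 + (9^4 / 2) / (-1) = -25481981 / 7776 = -3277.00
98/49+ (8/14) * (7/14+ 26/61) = 2.53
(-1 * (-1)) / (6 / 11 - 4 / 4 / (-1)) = 11 / 17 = 0.65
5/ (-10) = -1/ 2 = -0.50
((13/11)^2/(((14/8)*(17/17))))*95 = 64220/847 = 75.82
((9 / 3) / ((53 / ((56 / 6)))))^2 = 784 / 2809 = 0.28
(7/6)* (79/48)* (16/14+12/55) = 10349/3960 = 2.61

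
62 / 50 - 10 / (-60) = 211 / 150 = 1.41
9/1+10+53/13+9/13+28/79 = 24775/1027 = 24.12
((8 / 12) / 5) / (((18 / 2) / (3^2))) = 2 / 15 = 0.13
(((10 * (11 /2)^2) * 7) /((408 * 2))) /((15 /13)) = 11011 /4896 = 2.25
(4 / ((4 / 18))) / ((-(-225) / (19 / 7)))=38 / 175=0.22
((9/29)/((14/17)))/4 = 153/1624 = 0.09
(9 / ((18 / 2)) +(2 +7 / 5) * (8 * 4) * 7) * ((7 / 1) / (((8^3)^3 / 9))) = 240219 / 671088640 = 0.00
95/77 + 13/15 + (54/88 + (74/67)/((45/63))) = 263749/61908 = 4.26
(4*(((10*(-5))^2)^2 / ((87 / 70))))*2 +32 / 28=24500000696 / 609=40229886.20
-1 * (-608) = 608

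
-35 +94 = 59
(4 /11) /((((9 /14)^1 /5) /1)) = 280 /99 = 2.83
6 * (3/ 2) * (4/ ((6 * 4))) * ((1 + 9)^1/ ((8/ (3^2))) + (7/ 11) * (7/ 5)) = 8013/ 440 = 18.21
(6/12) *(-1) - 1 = -3/2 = -1.50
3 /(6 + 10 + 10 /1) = 3 /26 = 0.12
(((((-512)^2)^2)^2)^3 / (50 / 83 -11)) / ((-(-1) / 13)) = -113631962710373204447053551870680396472087807937192491043401544761344 / 863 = -131670872202054698084650700000000000000000000000000000000000000000.00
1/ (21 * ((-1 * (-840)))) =1/ 17640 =0.00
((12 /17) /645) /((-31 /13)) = -52 /113305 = -0.00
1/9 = 0.11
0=0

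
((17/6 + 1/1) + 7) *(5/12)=4.51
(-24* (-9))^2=46656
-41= -41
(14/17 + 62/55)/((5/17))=1824/275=6.63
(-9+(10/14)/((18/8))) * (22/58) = -6017/1827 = -3.29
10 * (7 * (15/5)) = 210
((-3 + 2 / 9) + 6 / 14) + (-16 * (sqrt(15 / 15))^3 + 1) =-1093 / 63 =-17.35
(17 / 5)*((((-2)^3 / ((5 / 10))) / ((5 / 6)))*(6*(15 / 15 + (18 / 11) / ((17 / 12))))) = -844.10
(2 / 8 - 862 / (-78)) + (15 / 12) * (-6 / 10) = 823 / 78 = 10.55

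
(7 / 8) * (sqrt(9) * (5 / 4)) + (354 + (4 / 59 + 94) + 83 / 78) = 33312085 / 73632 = 452.41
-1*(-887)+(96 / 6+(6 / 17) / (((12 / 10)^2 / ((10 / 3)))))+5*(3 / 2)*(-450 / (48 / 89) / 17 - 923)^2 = 2359781389199 / 332928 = 7087963.13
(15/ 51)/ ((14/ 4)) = 10/ 119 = 0.08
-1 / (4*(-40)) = 1 / 160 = 0.01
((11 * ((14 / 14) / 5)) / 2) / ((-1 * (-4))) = 11 / 40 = 0.28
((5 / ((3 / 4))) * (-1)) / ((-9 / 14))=280 / 27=10.37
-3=-3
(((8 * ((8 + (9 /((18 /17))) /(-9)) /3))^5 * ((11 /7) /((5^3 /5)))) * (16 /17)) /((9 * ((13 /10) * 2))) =5954307088007168 /998899160805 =5960.87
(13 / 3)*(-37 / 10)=-481 / 30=-16.03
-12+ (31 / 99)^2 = -116651 / 9801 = -11.90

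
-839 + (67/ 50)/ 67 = -41949/ 50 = -838.98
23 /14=1.64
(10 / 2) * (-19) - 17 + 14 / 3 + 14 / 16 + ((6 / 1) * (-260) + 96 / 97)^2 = 548824716229 / 225816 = 2430406.69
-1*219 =-219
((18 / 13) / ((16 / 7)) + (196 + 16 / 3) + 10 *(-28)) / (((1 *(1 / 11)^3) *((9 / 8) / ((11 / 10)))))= -71316311 / 702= -101590.19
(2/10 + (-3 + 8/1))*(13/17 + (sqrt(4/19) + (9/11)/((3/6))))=52*sqrt(19)/95 + 11674/935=14.87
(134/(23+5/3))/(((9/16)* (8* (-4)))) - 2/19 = -1717/4218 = -0.41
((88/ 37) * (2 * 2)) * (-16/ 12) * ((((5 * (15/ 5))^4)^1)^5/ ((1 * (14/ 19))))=-5724405922978817265926641.00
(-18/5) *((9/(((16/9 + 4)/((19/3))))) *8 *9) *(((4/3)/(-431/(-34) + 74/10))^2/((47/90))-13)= 1182208057545708/35586378295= 33220.80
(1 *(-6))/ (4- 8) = 3/ 2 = 1.50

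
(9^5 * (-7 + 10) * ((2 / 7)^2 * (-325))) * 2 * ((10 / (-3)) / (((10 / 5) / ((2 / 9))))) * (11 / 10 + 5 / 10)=272937600 / 49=5570155.10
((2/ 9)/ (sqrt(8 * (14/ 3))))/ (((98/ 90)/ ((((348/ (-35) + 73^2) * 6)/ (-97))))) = -558501 * sqrt(21)/ 232897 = -10.99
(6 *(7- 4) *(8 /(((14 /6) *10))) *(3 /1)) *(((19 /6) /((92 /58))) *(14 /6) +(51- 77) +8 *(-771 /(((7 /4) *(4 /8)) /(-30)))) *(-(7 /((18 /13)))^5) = -156082062151889237 /12072240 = -12929005897.16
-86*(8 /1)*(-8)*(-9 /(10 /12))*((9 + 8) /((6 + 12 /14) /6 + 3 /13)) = -459793152 /625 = -735669.04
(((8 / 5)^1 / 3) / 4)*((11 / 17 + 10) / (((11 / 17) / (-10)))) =-21.94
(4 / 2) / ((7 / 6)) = 12 / 7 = 1.71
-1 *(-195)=195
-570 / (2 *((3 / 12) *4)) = -285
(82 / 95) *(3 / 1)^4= 69.92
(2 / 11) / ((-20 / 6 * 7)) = -3 / 385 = -0.01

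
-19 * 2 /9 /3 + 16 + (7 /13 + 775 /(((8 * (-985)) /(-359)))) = 27901531 /553176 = 50.44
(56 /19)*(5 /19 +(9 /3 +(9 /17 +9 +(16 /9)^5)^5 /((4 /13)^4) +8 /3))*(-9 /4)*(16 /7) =-1046006385186263760041295909367561701052396 /40885756266975428616579439535097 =-25583637938.75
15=15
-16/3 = -5.33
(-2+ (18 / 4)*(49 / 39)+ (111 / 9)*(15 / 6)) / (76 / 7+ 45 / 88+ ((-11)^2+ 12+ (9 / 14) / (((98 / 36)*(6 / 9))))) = 40597480 / 170364129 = 0.24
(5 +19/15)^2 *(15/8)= 73.63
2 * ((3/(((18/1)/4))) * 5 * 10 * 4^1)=800/3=266.67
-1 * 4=-4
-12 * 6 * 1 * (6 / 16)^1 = -27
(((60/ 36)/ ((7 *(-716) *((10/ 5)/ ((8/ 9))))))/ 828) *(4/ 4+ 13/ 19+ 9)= -145/ 76032756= -0.00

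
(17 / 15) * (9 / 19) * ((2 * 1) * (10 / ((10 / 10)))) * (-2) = -408 / 19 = -21.47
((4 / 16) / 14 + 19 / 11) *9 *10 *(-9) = -435375 / 308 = -1413.56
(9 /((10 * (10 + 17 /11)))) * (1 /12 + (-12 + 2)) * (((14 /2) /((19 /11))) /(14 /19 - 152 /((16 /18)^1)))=302379 /16433800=0.02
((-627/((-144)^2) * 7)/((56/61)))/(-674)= 12749/37269504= 0.00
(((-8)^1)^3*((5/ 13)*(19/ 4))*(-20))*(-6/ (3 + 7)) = -145920/ 13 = -11224.62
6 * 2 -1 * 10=2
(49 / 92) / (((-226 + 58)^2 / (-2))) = -1 / 26496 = -0.00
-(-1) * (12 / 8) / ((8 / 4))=3 / 4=0.75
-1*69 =-69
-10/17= -0.59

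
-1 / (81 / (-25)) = 25 / 81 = 0.31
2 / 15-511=-7663 / 15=-510.87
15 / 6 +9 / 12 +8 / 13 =201 / 52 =3.87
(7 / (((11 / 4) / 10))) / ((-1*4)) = -6.36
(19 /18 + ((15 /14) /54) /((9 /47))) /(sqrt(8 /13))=2629 * sqrt(26) /9072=1.48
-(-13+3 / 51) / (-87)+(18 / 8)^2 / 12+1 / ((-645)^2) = 3585196327 / 13126420800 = 0.27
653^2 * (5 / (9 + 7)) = 2132045 / 16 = 133252.81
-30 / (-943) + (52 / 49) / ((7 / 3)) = 157398 / 323449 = 0.49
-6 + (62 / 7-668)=-4656 / 7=-665.14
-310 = -310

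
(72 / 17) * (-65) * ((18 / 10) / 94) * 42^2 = -7429968 / 799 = -9299.08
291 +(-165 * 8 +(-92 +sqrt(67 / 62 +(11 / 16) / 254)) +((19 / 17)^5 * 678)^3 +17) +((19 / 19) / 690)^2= 9 * sqrt(13267690) / 31496 +2252635828265790249858030160829393 / 1362799614823823299047300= 1652947216.29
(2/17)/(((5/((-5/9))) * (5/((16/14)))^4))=-0.00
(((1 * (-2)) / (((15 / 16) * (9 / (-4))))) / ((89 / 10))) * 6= 512 / 801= 0.64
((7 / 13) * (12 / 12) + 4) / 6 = 0.76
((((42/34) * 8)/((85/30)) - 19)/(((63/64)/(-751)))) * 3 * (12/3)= 861883648/6069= 142014.11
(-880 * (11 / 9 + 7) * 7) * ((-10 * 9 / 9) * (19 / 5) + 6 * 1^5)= 14586880 / 9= 1620764.44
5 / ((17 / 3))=15 / 17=0.88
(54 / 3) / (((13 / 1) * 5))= 18 / 65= 0.28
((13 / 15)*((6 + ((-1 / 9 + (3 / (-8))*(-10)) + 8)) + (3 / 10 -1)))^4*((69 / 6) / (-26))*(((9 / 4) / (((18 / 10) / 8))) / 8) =-4367044228634587331 / 170061120000000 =-25679.26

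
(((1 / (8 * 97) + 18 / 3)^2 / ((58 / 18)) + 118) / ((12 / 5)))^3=1434934475629341099818473487125 / 9202547322087728052436992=155927.96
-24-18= -42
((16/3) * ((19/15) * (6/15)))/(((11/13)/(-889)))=-7026656/2475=-2839.05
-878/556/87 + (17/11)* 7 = 2873305/266046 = 10.80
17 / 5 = 3.40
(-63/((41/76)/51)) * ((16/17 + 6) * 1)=-1694952/41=-41340.29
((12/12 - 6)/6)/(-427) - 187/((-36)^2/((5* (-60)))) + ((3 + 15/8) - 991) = -86959651/92232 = -942.84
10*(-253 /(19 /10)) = -25300 /19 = -1331.58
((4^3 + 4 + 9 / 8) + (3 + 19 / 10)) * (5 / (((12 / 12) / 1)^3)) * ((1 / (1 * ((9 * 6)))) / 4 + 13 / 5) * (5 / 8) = 925477 / 1536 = 602.52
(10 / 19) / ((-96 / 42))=-35 / 152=-0.23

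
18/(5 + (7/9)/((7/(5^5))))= 81/1585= 0.05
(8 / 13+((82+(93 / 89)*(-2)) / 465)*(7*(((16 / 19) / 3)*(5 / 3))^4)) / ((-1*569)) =-61918866003496 / 52349557553106489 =-0.00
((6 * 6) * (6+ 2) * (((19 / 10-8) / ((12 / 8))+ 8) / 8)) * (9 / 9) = 708 / 5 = 141.60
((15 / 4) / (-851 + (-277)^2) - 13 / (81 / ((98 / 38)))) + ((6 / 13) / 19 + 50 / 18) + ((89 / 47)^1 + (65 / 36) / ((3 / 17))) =14.51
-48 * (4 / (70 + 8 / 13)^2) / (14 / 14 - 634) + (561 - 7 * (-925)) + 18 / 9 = 312865079962 / 44453691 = 7038.00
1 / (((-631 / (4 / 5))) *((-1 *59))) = 4 / 186145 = 0.00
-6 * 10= -60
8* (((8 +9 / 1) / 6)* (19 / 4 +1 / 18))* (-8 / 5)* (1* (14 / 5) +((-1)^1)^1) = -23528 / 75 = -313.71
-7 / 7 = -1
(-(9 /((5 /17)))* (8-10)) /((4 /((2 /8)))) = 153 /40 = 3.82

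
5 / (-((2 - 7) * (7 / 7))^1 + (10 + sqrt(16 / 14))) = 525 / 1567 - 10 * sqrt(14) / 1567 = 0.31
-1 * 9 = -9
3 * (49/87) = 49/29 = 1.69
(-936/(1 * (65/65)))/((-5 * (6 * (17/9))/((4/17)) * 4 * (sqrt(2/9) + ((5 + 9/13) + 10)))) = 985608/15903755- 355914 * sqrt(2)/270363835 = 0.06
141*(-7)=-987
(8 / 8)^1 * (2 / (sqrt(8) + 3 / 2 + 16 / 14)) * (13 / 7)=-1924 / 199 + 1456 * sqrt(2) / 199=0.68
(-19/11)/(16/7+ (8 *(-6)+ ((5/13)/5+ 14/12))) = 10374/267091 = 0.04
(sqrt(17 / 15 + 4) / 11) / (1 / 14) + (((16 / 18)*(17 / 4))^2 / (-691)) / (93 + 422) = -1156 / 28825065 + 14*sqrt(1155) / 165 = 2.88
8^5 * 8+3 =262147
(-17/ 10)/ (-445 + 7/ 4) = 34/ 8865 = 0.00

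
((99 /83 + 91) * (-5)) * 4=-153040 /83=-1843.86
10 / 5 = 2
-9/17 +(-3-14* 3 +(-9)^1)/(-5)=873/85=10.27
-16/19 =-0.84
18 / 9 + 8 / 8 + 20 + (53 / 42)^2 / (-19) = 768059 / 33516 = 22.92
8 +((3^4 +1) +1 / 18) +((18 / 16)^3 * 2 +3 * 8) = 269345 / 2304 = 116.90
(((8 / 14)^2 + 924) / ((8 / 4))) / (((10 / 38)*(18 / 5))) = 487.84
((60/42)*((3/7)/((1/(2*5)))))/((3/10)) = 1000/49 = 20.41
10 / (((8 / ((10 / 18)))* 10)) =5 / 72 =0.07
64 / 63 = 1.02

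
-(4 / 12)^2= -1 / 9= -0.11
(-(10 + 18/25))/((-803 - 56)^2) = -268/18447025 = -0.00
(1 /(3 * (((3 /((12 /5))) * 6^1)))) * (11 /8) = 11 /180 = 0.06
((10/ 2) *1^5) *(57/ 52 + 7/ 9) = 4385/ 468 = 9.37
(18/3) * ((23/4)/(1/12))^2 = 28566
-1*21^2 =-441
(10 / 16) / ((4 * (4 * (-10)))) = -1 / 256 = -0.00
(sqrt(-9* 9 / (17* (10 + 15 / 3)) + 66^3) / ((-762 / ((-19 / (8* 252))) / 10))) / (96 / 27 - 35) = -0.00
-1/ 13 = -0.08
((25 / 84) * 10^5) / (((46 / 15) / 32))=50000000 / 161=310559.01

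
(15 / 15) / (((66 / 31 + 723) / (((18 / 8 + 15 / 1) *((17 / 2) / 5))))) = 12121 / 299720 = 0.04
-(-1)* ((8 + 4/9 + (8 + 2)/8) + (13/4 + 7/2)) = 148/9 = 16.44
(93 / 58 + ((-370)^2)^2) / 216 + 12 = 1087013530429 / 12528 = 86766724.97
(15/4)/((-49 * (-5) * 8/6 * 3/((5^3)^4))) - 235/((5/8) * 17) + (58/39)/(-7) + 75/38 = 934191.22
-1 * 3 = -3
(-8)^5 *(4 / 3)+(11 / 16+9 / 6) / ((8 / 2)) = -8388503 / 192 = -43690.12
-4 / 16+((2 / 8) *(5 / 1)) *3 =3.50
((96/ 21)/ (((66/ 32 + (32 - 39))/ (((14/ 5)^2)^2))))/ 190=-1404928/ 4690625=-0.30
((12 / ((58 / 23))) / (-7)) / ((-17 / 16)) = 2208 / 3451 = 0.64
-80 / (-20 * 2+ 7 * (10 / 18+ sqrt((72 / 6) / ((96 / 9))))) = 272160 * sqrt(2) / 809279+ 1872000 / 809279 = 2.79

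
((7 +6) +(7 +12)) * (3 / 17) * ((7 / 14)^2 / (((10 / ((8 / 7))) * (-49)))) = -96 / 29155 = -0.00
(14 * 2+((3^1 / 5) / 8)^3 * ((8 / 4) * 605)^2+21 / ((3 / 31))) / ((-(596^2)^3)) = -552107 / 28685176895179325440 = -0.00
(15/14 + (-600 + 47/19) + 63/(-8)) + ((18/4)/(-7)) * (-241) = -68309/152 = -449.40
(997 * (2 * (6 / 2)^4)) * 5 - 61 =807509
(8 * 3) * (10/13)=240/13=18.46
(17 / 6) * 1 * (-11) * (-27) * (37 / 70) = 62271 / 140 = 444.79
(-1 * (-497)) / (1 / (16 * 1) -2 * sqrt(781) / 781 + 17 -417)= -39741066288 / 31979762957 + 254464 * sqrt(781) / 31979762957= -1.24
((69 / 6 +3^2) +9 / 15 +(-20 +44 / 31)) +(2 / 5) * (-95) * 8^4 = -48250099 / 310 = -155645.48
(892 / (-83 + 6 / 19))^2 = 287234704 / 2468041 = 116.38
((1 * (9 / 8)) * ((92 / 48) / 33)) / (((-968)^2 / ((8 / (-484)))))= -23 / 19954863104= -0.00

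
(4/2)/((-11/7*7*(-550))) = 1/3025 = 0.00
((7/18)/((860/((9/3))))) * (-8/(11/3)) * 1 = -7/2365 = -0.00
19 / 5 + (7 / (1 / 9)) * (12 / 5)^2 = 9167 / 25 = 366.68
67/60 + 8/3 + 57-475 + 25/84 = -86923/210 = -413.92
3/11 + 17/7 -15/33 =173/77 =2.25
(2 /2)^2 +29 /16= 45 /16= 2.81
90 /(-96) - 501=-8031 /16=-501.94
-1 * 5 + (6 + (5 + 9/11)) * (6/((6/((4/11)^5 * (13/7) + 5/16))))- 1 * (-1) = -16594159/99207416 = -0.17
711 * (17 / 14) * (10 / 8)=60435 / 56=1079.20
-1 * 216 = -216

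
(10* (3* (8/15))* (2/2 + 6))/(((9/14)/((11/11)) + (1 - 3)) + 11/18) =-7056/47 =-150.13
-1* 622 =-622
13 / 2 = 6.50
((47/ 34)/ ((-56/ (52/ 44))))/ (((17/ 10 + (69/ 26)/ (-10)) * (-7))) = 39715/ 13671196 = 0.00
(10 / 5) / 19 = 2 / 19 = 0.11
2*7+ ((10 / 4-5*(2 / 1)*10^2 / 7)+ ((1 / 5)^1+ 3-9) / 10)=-22214 / 175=-126.94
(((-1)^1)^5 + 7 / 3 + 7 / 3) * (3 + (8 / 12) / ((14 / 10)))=803 / 63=12.75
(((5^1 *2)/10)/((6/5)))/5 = 1/6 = 0.17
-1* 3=-3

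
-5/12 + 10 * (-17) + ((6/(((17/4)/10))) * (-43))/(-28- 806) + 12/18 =-1597597/9452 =-169.02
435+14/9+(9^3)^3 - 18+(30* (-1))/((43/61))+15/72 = 1199454998677/3096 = 387420865.21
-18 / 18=-1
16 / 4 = 4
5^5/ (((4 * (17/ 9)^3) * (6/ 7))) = 5315625/ 39304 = 135.24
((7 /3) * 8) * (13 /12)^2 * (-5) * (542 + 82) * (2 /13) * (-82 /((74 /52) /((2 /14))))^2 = -61454132480 /86247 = -712536.46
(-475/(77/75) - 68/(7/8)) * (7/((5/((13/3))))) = -540917/165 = -3278.28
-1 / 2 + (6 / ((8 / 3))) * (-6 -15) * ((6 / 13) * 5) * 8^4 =-11612173 / 26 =-446622.04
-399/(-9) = 133/3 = 44.33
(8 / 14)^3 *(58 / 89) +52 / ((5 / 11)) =17480004 / 152635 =114.52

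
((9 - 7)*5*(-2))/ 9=-20/ 9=-2.22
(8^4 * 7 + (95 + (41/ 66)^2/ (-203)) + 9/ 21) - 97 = 25352340851/ 884268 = 28670.43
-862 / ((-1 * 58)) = 431 / 29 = 14.86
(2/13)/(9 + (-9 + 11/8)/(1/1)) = 16/143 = 0.11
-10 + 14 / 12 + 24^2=3403 / 6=567.17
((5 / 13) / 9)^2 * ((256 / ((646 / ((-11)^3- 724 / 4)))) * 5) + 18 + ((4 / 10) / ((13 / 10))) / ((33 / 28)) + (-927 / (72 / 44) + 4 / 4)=-1991272669 / 3602742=-552.71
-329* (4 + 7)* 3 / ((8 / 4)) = -10857 / 2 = -5428.50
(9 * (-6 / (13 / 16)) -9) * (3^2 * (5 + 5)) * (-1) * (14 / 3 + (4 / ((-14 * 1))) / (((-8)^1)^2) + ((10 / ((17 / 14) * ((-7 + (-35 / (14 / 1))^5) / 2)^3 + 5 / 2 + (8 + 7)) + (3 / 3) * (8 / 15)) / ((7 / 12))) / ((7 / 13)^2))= 61994425482592407333 / 1168001844038288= 53077.34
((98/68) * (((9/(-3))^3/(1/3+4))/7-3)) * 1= -1239/221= -5.61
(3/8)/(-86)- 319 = -219475/688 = -319.00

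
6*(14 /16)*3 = 63 /4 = 15.75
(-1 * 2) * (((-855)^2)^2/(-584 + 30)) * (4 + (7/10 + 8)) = 13573697785875/554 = 24501259541.29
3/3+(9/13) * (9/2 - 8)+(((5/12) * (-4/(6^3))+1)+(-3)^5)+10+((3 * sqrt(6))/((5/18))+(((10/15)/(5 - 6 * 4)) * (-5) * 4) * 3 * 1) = -37025039/160056+54 * sqrt(6)/5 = -204.87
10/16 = 5/8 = 0.62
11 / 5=2.20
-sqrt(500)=-10* sqrt(5)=-22.36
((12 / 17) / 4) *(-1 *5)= -15 / 17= -0.88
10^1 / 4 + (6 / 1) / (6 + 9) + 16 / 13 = 537 / 130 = 4.13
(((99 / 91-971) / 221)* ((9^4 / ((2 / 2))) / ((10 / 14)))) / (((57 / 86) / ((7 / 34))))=-58101727194 / 4639895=-12522.21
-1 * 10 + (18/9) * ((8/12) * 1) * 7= -2/3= -0.67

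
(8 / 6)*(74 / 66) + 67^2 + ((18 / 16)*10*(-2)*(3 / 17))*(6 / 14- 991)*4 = 238248341 / 11781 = 20223.10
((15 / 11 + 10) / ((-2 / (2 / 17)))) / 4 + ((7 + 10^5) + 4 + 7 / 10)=374043133 / 3740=100011.53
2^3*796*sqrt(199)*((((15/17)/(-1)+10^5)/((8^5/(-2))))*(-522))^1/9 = 9810613435*sqrt(199)/4352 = 31800490.24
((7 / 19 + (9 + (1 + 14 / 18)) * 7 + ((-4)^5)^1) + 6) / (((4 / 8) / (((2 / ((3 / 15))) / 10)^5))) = -322228 / 171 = -1884.37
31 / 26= 1.19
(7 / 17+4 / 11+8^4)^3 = 449625863618794673 / 6539203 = 68758511338.28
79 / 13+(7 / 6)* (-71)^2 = 459205 / 78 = 5887.24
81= 81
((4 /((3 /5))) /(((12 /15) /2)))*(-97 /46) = -2425 /69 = -35.14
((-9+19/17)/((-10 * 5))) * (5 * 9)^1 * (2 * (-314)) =-378684/85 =-4455.11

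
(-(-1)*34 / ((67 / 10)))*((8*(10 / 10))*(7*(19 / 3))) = 361760 / 201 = 1799.80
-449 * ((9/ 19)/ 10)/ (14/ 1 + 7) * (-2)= 1347/ 665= 2.03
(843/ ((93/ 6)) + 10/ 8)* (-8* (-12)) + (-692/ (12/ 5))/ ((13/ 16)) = 6028424/ 1209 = 4986.29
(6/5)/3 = 2/5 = 0.40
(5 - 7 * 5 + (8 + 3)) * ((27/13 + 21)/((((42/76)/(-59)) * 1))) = 4259800/91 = 46810.99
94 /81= 1.16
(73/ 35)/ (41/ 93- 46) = -6789/ 148295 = -0.05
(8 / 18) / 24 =1 / 54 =0.02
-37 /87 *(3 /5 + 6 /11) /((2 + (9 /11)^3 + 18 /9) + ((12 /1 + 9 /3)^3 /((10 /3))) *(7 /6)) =-376068 /915412115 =-0.00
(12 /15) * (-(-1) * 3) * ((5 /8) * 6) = 9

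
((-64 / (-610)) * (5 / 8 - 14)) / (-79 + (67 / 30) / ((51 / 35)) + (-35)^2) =-130968 / 107099225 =-0.00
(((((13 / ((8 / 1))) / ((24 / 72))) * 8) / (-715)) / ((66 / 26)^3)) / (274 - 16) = -2197 / 169982010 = -0.00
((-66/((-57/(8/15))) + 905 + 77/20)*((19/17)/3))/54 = 1036793/165240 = 6.27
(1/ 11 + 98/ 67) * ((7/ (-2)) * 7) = -56105/ 1474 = -38.06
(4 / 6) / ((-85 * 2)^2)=1 / 43350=0.00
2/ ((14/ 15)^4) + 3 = 108249/ 19208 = 5.64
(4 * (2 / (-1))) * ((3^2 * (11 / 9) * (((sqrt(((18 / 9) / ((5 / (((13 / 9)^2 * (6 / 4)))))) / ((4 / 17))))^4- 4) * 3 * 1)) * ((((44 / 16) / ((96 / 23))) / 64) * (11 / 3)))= -216976647877 / 895795200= -242.22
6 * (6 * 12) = 432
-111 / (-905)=111 / 905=0.12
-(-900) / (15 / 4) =240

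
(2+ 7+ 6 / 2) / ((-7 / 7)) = -12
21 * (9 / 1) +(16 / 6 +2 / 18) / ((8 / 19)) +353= 39499 / 72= 548.60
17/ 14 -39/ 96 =181/ 224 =0.81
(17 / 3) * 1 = 17 / 3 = 5.67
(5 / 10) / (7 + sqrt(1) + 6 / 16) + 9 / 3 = 3.06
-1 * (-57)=57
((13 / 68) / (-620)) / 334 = -13 / 14081440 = -0.00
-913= -913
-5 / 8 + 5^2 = 195 / 8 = 24.38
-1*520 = -520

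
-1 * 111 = -111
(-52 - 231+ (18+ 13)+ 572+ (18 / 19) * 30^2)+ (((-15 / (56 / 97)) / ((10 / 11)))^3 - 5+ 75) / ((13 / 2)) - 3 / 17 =-7103896324547 / 2949646336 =-2408.39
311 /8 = 38.88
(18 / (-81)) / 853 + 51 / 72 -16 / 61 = 1670051 / 3746376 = 0.45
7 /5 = 1.40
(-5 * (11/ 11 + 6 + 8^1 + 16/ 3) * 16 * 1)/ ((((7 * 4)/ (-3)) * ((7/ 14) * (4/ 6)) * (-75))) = -244/ 35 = -6.97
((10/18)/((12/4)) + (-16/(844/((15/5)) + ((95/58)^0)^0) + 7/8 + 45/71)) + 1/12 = 22350551/12989592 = 1.72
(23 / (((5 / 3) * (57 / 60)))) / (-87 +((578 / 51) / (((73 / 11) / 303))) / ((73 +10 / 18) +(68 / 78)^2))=-0.18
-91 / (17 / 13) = -1183 / 17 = -69.59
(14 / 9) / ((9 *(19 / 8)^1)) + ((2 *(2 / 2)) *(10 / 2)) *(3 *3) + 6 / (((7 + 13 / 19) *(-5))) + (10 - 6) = 52756247 / 561735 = 93.92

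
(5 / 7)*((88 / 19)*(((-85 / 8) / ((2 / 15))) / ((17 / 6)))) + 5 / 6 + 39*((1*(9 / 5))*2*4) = 1872859 / 3990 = 469.39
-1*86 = -86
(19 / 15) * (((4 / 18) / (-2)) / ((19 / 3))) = -1 / 45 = -0.02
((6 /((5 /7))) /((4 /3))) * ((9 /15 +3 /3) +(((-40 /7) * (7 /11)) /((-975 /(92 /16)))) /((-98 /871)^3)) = -3134485311 /36975400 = -84.77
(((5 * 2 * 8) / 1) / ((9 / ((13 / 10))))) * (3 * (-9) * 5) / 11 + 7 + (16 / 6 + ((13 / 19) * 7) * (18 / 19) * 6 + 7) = -1166606 / 11913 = -97.93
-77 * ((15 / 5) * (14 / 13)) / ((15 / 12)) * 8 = -103488 / 65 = -1592.12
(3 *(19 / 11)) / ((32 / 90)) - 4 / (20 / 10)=2213 / 176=12.57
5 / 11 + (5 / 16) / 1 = 135 / 176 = 0.77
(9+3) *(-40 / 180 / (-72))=0.04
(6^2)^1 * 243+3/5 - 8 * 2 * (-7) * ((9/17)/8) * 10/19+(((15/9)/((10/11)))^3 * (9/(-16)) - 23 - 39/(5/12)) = 1070698151/124032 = 8632.43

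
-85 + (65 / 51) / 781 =-3385570 / 39831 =-85.00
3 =3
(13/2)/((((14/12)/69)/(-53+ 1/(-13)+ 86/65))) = -696348/35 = -19895.66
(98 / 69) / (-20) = -49 / 690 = -0.07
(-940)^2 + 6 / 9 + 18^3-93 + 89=889428.67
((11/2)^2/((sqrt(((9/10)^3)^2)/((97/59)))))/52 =1467125/1118286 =1.31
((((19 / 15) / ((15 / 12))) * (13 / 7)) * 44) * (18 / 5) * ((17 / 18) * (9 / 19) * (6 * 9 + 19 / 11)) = 6502704 / 875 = 7431.66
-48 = -48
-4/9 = -0.44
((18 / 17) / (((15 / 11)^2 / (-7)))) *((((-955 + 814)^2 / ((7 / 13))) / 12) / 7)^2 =-898061370921 / 1166200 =-770074.92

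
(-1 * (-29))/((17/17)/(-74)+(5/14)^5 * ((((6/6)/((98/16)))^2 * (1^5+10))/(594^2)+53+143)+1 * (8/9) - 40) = -2777744411791272/3638440607993461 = -0.76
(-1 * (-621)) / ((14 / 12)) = 3726 / 7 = 532.29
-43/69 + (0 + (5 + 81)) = 5891/69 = 85.38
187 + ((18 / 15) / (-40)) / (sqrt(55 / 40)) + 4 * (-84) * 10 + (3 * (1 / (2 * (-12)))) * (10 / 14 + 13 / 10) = -1777021 / 560 - 3 * sqrt(22) / 550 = -3173.28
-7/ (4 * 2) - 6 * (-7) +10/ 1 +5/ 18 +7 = 4205/ 72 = 58.40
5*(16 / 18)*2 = 80 / 9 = 8.89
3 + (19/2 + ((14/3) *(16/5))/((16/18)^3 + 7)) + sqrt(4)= 923039/56150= 16.44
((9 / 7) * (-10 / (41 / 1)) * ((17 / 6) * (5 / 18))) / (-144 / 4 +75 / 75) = 85 / 12054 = 0.01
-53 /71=-0.75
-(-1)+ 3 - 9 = -5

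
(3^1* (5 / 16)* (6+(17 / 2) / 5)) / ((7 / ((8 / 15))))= 11 / 20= 0.55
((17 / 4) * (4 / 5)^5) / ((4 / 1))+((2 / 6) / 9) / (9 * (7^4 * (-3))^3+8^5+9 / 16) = 0.35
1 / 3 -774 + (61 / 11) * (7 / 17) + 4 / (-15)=-2164478 / 2805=-771.65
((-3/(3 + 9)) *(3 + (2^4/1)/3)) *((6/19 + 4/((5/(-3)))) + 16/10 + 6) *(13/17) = -8.79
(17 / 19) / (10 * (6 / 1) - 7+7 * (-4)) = 17 / 475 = 0.04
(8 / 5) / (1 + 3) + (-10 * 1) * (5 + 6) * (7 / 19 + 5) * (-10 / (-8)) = -70087 / 95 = -737.76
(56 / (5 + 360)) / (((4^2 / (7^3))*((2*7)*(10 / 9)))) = 3087 / 14600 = 0.21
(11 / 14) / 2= 11 / 28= 0.39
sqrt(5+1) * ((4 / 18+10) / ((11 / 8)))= 18.21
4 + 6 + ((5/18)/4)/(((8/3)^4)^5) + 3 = 119903836481049187949/9223372036854775808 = 13.00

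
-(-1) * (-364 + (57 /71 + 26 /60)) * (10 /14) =-772687 /2982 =-259.12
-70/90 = -7/9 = -0.78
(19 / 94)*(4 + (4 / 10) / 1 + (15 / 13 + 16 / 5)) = 1.77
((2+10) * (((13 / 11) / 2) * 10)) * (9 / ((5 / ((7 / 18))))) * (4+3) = 347.45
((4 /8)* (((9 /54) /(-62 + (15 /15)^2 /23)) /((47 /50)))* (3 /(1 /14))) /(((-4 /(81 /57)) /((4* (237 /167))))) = 343413 /2833489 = 0.12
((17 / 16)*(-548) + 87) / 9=-1981 / 36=-55.03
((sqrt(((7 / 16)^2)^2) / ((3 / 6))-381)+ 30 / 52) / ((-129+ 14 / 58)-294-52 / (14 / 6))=128374561 / 150332416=0.85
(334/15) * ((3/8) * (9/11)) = 1503/220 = 6.83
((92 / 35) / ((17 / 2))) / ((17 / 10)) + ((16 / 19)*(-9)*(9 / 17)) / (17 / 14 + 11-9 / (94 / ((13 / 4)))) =-20762800 / 133799197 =-0.16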